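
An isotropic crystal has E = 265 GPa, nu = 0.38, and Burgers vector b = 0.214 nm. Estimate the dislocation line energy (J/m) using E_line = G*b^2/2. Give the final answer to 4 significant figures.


Step 1: G = E / (2*(1+nu))
G = 265 / (2*(1+0.38)) = 96.0145 GPa = 9.60145e+10 Pa
Step 2: E_line = G*b^2/2
b = 0.214 nm = 2.14e-10 m
E_line = 0.5 * 9.60145e+10 * (2.14e-10)^2 = 2.199e-09 J/m


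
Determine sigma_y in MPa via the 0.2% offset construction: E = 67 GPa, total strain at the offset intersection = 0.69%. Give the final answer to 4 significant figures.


Offset strain = 0.002
Elastic strain at yield = total_strain - offset = 6.9e-03 - 0.002 = 4.9e-03
sigma_y = E * elastic_strain = 67000 * 4.9e-03
sigma_y = 328.3 MPa


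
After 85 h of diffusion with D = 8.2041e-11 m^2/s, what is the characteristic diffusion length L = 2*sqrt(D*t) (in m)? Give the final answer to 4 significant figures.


t = 85 hr = 306000 s
Diffusion length = 2*sqrt(D*t)
= 2*sqrt(8.2041e-11 * 306000)
= 0.01002 m


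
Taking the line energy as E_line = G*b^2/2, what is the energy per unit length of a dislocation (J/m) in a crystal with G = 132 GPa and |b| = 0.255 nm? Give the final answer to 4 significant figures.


E = G*b^2/2
b = 0.255 nm = 2.55e-10 m
G = 132 GPa = 1.32e+11 Pa
E = 0.5 * 1.32e+11 * (2.55e-10)^2
E = 4.292e-09 J/m


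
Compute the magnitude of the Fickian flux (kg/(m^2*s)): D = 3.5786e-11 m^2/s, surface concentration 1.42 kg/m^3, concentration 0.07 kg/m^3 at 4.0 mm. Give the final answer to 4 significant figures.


J = -D * (dC/dx) = D * (C1 - C2) / dx
J = 3.5786e-11 * (1.42 - 0.07) / 4e-03
J = 1.208e-08 kg/(m^2*s)


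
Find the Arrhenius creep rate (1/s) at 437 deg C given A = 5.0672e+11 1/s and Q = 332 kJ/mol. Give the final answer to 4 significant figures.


rate = A * exp(-Q / (R*T))
T = 437 + 273.15 = 710.15 K
rate = 5.0672e+11 * exp(-332e3 / (8.314 * 710.15))
rate = 1.922e-13 1/s


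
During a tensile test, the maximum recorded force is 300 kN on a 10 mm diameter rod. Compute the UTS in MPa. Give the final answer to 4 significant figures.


A0 = pi*(d/2)^2 = pi*(10/2)^2 = 78.5398 mm^2
UTS = F_max / A0 = 300*1000 / 78.5398
UTS = 3820 MPa


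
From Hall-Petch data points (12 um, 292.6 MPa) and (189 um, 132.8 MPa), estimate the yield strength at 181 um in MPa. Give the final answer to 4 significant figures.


sigma_y = sigma0 + k / sqrt(d)
1/sqrt(d1) = 1/sqrt(1.2e-05) = 288.675;  1/sqrt(d2) = 72.7393
k = (sigma1 - sigma2) / (1/sqrt(d1) - 1/sqrt(d2)) = (292.6 - 132.8) / (288.675 - 72.7393) = 0.740035 MPa*m^0.5
sigma0 = sigma1 - k/sqrt(d1) = 292.6 - 0.740035*288.675 = 78.9704 MPa
sigma_y(d3) = 78.9704 + 0.740035 / sqrt(1.81e-04) = 134 MPa


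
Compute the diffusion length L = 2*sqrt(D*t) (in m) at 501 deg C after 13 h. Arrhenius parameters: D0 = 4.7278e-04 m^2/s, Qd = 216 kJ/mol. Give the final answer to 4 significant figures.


Step 1: D = D0 * exp(-Qd/(R*T))
T = 774.15 K
D = 4.7278e-04 * exp(-216e3 / (8.314 * 774.15)) = 1.25849e-18 m^2/s
Step 2: L = 2*sqrt(D*t)
t = 13 h = 46800 s
L = 2*sqrt(1.25849e-18 * 46800) = 4.854e-07 m


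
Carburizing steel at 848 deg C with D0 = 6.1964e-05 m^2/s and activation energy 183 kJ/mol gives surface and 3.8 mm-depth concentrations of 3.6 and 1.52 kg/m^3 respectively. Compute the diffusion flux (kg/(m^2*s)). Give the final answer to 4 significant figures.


Step 1: D = D0 * exp(-Qd/(R*T))
T = 848 + 273.15 = 1121.15 K
D = 6.1964e-05 * exp(-183e3 / (8.314 * 1121.15)) = 1.84425e-13 m^2/s
Step 2: J = D * (C1 - C2) / dx
J = 1.84425e-13 * (3.6 - 1.52) / 3.8e-03
J = 1.009e-10 kg/(m^2*s)


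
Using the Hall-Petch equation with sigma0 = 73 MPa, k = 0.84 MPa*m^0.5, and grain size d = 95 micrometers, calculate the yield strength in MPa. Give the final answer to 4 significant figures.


sigma_y = sigma0 + k / sqrt(d)
d = 95 um = 9.5e-05 m
sigma_y = 73 + 0.84 / sqrt(9.5e-05)
sigma_y = 159.2 MPa


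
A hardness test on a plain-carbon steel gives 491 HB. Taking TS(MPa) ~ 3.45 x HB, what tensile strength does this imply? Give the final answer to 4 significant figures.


TS (MPa) = 3.45 * HB
TS = 3.45 * 491
TS = 1694 MPa


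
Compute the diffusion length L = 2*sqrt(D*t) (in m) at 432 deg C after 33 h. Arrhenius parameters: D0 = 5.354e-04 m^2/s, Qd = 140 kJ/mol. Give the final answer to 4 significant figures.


Step 1: D = D0 * exp(-Qd/(R*T))
T = 705.15 K
D = 5.354e-04 * exp(-140e3 / (8.314 * 705.15)) = 2.27863e-14 m^2/s
Step 2: L = 2*sqrt(D*t)
t = 33 h = 118800 s
L = 2*sqrt(2.27863e-14 * 118800) = 1.041e-04 m


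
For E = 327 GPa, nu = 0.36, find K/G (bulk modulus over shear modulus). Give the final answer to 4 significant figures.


G = E / (2*(1+nu))
G = 327 / (2*(1+0.36)) = 120.221 GPa
K = E / (3*(1-2*nu))
K = 327 / (3*(1-2*0.36)) = 389.286 GPa
K/G = 389.286 / 120.221 = 3.238


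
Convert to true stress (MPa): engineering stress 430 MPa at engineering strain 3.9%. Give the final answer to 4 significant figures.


sigma_true = sigma_eng * (1 + epsilon_eng)
sigma_true = 430 * (1 + 0.039)
sigma_true = 446.8 MPa


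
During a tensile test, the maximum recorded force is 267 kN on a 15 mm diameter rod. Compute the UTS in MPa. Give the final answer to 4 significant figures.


A0 = pi*(d/2)^2 = pi*(15/2)^2 = 176.715 mm^2
UTS = F_max / A0 = 267*1000 / 176.715
UTS = 1511 MPa


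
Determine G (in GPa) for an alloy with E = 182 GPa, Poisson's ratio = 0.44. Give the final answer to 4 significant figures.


G = E / (2*(1+nu))
G = 182 / (2*(1+0.44))
G = 63.19 GPa


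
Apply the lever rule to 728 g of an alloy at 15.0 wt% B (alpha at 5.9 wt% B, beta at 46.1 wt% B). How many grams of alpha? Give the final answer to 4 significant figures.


f_alpha = (C_beta - C0) / (C_beta - C_alpha)
f_alpha = (46.1 - 15.0) / (46.1 - 5.9) = 0.773632
m_alpha = f_alpha * m_total = 0.773632 * 728 = 563.2 g


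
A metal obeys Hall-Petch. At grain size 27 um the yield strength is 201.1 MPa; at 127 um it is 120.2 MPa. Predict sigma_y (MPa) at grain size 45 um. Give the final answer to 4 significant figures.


sigma_y = sigma0 + k / sqrt(d)
1/sqrt(d1) = 1/sqrt(2.7e-05) = 192.45;  1/sqrt(d2) = 88.7357
k = (sigma1 - sigma2) / (1/sqrt(d1) - 1/sqrt(d2)) = (201.1 - 120.2) / (192.45 - 88.7357) = 0.780026 MPa*m^0.5
sigma0 = sigma1 - k/sqrt(d1) = 201.1 - 0.780026*192.45 = 50.9838 MPa
sigma_y(d3) = 50.9838 + 0.780026 / sqrt(4.5e-05) = 167.3 MPa


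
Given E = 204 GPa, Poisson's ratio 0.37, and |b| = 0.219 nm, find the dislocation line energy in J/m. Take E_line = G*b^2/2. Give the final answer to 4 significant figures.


Step 1: G = E / (2*(1+nu))
G = 204 / (2*(1+0.37)) = 74.4526 GPa = 7.44526e+10 Pa
Step 2: E_line = G*b^2/2
b = 0.219 nm = 2.19e-10 m
E_line = 0.5 * 7.44526e+10 * (2.19e-10)^2 = 1.785e-09 J/m


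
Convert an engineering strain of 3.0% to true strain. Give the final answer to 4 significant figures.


epsilon_true = ln(1 + epsilon_eng)
epsilon_true = ln(1 + 0.03)
epsilon_true = 0.02956


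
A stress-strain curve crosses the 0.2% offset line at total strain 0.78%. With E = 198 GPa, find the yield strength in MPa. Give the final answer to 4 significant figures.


Offset strain = 0.002
Elastic strain at yield = total_strain - offset = 7.8e-03 - 0.002 = 5.8e-03
sigma_y = E * elastic_strain = 198000 * 5.8e-03
sigma_y = 1148 MPa


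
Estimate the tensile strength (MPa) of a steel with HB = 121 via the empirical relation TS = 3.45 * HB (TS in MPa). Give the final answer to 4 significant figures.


TS (MPa) = 3.45 * HB
TS = 3.45 * 121
TS = 417.5 MPa


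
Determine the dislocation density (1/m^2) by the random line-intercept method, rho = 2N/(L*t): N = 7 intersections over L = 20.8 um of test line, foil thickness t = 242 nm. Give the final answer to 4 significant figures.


rho = 2N / (L * t)
L = 20.8 um = 2.08e-05 m, t = 242 nm = 2.42e-07 m
rho = 2 * 7 / (2.08e-05 * 2.42e-07)
rho = 2.781e+12 1/m^2


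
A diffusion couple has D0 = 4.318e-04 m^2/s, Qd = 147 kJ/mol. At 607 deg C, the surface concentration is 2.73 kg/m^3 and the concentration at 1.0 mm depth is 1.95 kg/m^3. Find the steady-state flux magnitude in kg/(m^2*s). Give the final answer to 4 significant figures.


Step 1: D = D0 * exp(-Qd/(R*T))
T = 607 + 273.15 = 880.15 K
D = 4.318e-04 * exp(-147e3 / (8.314 * 880.15)) = 8.14508e-13 m^2/s
Step 2: J = D * (C1 - C2) / dx
J = 8.14508e-13 * (2.73 - 1.95) / 1e-03
J = 6.353e-10 kg/(m^2*s)


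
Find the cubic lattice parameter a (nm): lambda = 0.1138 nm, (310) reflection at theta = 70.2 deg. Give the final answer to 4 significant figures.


d = lambda / (2*sin(theta))
d = 0.1138 / (2*sin(70.2 deg))
d = 0.0604753 nm
a = d * sqrt(h^2+k^2+l^2) = 0.0604753 * sqrt(10)
a = 0.1912 nm


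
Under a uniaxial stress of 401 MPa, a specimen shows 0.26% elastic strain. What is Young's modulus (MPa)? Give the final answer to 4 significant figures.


E = sigma / epsilon
epsilon = 0.26% = 2.6e-03
E = 401 / 2.6e-03
E = 154200 MPa


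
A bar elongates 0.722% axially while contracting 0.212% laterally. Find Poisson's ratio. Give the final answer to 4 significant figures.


nu = -epsilon_lat / epsilon_axial
Lateral strain is contraction (negative), so using magnitudes:
nu = 0.212 / 0.722
nu = 0.2936


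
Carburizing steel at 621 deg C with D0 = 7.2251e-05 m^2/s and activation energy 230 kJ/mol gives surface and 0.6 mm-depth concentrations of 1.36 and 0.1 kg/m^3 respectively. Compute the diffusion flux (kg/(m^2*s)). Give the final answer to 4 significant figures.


Step 1: D = D0 * exp(-Qd/(R*T))
T = 621 + 273.15 = 894.15 K
D = 7.2251e-05 * exp(-230e3 / (8.314 * 894.15)) = 2.64345e-18 m^2/s
Step 2: J = D * (C1 - C2) / dx
J = 2.64345e-18 * (1.36 - 0.1) / 6e-04
J = 5.551e-15 kg/(m^2*s)


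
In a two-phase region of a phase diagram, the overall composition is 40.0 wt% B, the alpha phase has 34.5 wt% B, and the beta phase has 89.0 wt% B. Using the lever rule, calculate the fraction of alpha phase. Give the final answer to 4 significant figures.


f_alpha = (C_beta - C0) / (C_beta - C_alpha)
f_alpha = (89.0 - 40.0) / (89.0 - 34.5)
f_alpha = 0.8991


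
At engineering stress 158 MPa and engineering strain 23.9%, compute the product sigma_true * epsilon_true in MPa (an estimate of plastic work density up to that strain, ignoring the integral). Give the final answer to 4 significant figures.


sigma_true = sigma_eng * (1 + epsilon_eng)
sigma_true = 158 * (1 + 0.239) = 195.762 MPa
epsilon_true = ln(1 + epsilon_eng)
epsilon_true = ln(1 + 0.239) = 0.214305
sigma_true * epsilon_true = 195.762 * 0.214305 = 41.95 MPa


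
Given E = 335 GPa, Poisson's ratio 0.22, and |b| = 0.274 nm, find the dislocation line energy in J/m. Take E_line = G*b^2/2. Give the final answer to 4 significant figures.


Step 1: G = E / (2*(1+nu))
G = 335 / (2*(1+0.22)) = 137.295 GPa = 1.37295e+11 Pa
Step 2: E_line = G*b^2/2
b = 0.274 nm = 2.74e-10 m
E_line = 0.5 * 1.37295e+11 * (2.74e-10)^2 = 5.154e-09 J/m


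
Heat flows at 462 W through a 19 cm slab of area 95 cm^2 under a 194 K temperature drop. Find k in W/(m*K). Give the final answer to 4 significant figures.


k = Q*L / (A*dT)
L = 0.19 m, A = 9.5e-03 m^2
k = 462 * 0.19 / (9.5e-03 * 194)
k = 47.63 W/(m*K)


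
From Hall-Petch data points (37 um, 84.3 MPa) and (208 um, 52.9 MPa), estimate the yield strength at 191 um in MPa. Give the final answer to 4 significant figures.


sigma_y = sigma0 + k / sqrt(d)
1/sqrt(d1) = 1/sqrt(3.7e-05) = 164.399;  1/sqrt(d2) = 69.3375
k = (sigma1 - sigma2) / (1/sqrt(d1) - 1/sqrt(d2)) = (84.3 - 52.9) / (164.399 - 69.3375) = 0.330313 MPa*m^0.5
sigma0 = sigma1 - k/sqrt(d1) = 84.3 - 0.330313*164.399 = 29.9969 MPa
sigma_y(d3) = 29.9969 + 0.330313 / sqrt(1.91e-04) = 53.9 MPa


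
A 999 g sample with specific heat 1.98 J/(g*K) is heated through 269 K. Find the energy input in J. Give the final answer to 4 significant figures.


Q = m * cp * dT
Q = 999 * 1.98 * 269
Q = 532100 J


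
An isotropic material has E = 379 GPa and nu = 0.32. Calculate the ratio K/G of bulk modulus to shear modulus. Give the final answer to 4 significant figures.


G = E / (2*(1+nu))
G = 379 / (2*(1+0.32)) = 143.561 GPa
K = E / (3*(1-2*nu))
K = 379 / (3*(1-2*0.32)) = 350.926 GPa
K/G = 350.926 / 143.561 = 2.444


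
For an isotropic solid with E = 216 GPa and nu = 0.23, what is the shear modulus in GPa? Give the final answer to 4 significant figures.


G = E / (2*(1+nu))
G = 216 / (2*(1+0.23))
G = 87.8 GPa


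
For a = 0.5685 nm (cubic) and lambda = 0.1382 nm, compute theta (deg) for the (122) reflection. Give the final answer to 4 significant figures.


d = a / sqrt(h^2+k^2+l^2)
d = 0.5685 / sqrt(9) = 0.1895 nm
lambda = 2*d*sin(theta)  =>  sin(theta) = lambda / (2*d)
sin(theta) = 0.1382 / (2 * 0.1895) = 0.364644
theta = 21.39 deg


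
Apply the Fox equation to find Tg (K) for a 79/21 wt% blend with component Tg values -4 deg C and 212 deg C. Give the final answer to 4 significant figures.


1/Tg = w1/Tg1 + w2/Tg2 (in Kelvin)
Tg1 = 269.15 K, Tg2 = 485.15 K
1/Tg = 0.79/269.15 + 0.21/485.15
Tg = 296.9 K


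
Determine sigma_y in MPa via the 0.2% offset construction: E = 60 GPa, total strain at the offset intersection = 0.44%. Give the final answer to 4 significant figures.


Offset strain = 0.002
Elastic strain at yield = total_strain - offset = 4.4e-03 - 0.002 = 2.4e-03
sigma_y = E * elastic_strain = 60000 * 2.4e-03
sigma_y = 144 MPa


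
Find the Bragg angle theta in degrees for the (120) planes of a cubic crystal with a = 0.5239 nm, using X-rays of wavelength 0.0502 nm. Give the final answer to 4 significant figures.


d = a / sqrt(h^2+k^2+l^2)
d = 0.5239 / sqrt(5) = 0.234295 nm
lambda = 2*d*sin(theta)  =>  sin(theta) = lambda / (2*d)
sin(theta) = 0.0502 / (2 * 0.234295) = 0.10713
theta = 6.15 deg


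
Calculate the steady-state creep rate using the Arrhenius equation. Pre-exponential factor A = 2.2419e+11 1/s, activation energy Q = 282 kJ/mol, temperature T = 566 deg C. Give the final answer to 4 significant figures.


rate = A * exp(-Q / (R*T))
T = 566 + 273.15 = 839.15 K
rate = 2.2419e+11 * exp(-282e3 / (8.314 * 839.15))
rate = 6.256e-07 1/s


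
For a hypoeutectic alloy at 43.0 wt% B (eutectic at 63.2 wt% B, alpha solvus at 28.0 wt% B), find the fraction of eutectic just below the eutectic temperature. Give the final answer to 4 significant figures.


f_primary = (C_e - C0) / (C_e - C_alpha_max)
f_primary = (63.2 - 43.0) / (63.2 - 28.0)
f_primary = 0.573864
f_eutectic = 1 - 0.573864 = 0.4261


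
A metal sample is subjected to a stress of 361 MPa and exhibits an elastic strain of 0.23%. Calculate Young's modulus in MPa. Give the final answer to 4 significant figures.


E = sigma / epsilon
epsilon = 0.23% = 2.3e-03
E = 361 / 2.3e-03
E = 157000 MPa


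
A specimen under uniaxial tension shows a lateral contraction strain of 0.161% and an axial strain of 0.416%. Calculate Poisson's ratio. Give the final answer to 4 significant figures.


nu = -epsilon_lat / epsilon_axial
Lateral strain is contraction (negative), so using magnitudes:
nu = 0.161 / 0.416
nu = 0.387


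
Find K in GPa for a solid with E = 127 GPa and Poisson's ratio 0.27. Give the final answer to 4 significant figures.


K = E / (3*(1-2*nu))
K = 127 / (3*(1-2*0.27))
K = 92.03 GPa


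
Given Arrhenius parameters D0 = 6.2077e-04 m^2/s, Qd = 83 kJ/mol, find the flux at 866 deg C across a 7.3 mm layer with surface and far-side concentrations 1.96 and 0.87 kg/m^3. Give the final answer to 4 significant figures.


Step 1: D = D0 * exp(-Qd/(R*T))
T = 866 + 273.15 = 1139.15 K
D = 6.2077e-04 * exp(-83e3 / (8.314 * 1139.15)) = 9.70303e-08 m^2/s
Step 2: J = D * (C1 - C2) / dx
J = 9.70303e-08 * (1.96 - 0.87) / 7.3e-03
J = 1.449e-05 kg/(m^2*s)


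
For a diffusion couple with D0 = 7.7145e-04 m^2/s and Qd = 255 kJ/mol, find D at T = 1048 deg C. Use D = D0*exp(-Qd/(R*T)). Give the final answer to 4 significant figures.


D = D0 * exp(-Qd / (R*T))
T = 1321.15 K
D = 7.7145e-04 * exp(-255e3 / (8.314 * 1321.15))
D = 6.382e-14 m^2/s


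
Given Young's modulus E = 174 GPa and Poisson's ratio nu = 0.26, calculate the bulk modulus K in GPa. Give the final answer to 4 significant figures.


K = E / (3*(1-2*nu))
K = 174 / (3*(1-2*0.26))
K = 120.8 GPa


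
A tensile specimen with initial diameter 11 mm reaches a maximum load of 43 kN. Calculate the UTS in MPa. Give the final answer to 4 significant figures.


A0 = pi*(d/2)^2 = pi*(11/2)^2 = 95.0332 mm^2
UTS = F_max / A0 = 43*1000 / 95.0332
UTS = 452.5 MPa


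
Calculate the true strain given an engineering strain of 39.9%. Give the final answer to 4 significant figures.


epsilon_true = ln(1 + epsilon_eng)
epsilon_true = ln(1 + 0.399)
epsilon_true = 0.3358


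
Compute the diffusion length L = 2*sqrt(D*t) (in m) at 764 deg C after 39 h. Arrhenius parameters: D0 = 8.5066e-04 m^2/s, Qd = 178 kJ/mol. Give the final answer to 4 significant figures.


Step 1: D = D0 * exp(-Qd/(R*T))
T = 1037.15 K
D = 8.5066e-04 * exp(-178e3 / (8.314 * 1037.15)) = 9.21947e-13 m^2/s
Step 2: L = 2*sqrt(D*t)
t = 39 h = 140400 s
L = 2*sqrt(9.21947e-13 * 140400) = 7.196e-04 m


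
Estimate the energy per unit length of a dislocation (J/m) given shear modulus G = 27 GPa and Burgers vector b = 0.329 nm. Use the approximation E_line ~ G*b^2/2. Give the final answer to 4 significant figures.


E = G*b^2/2
b = 0.329 nm = 3.29e-10 m
G = 27 GPa = 2.7e+10 Pa
E = 0.5 * 2.7e+10 * (3.29e-10)^2
E = 1.461e-09 J/m


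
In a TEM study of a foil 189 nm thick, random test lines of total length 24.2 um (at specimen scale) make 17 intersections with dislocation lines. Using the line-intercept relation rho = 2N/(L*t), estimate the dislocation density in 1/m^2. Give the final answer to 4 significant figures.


rho = 2N / (L * t)
L = 24.2 um = 2.42e-05 m, t = 189 nm = 1.89e-07 m
rho = 2 * 17 / (2.42e-05 * 1.89e-07)
rho = 7.434e+12 1/m^2


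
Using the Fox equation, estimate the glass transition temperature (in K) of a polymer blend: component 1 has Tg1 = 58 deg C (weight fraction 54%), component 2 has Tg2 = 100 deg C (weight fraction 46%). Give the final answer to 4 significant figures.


1/Tg = w1/Tg1 + w2/Tg2 (in Kelvin)
Tg1 = 331.15 K, Tg2 = 373.15 K
1/Tg = 0.54/331.15 + 0.46/373.15
Tg = 349.2 K


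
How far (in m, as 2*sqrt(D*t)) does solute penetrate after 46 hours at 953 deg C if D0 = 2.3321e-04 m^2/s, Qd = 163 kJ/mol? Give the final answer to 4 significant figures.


Step 1: D = D0 * exp(-Qd/(R*T))
T = 1226.15 K
D = 2.3321e-04 * exp(-163e3 / (8.314 * 1226.15)) = 2.65222e-11 m^2/s
Step 2: L = 2*sqrt(D*t)
t = 46 h = 165600 s
L = 2*sqrt(2.65222e-11 * 165600) = 4.191e-03 m


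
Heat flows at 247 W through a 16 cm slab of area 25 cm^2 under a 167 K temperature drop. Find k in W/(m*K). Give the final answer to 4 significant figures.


k = Q*L / (A*dT)
L = 0.16 m, A = 2.5e-03 m^2
k = 247 * 0.16 / (2.5e-03 * 167)
k = 94.66 W/(m*K)


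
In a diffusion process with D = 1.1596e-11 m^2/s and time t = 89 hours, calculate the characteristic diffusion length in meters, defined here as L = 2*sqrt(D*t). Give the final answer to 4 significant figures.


t = 89 hr = 320400 s
Diffusion length = 2*sqrt(D*t)
= 2*sqrt(1.1596e-11 * 320400)
= 3.855e-03 m


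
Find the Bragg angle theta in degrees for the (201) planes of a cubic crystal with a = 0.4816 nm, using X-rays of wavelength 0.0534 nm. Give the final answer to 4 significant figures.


d = a / sqrt(h^2+k^2+l^2)
d = 0.4816 / sqrt(5) = 0.215378 nm
lambda = 2*d*sin(theta)  =>  sin(theta) = lambda / (2*d)
sin(theta) = 0.0534 / (2 * 0.215378) = 0.123968
theta = 7.121 deg


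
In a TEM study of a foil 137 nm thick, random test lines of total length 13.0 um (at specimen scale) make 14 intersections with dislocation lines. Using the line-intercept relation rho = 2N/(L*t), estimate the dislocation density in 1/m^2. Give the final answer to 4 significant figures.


rho = 2N / (L * t)
L = 13.0 um = 1.3e-05 m, t = 137 nm = 1.37e-07 m
rho = 2 * 14 / (1.3e-05 * 1.37e-07)
rho = 1.572e+13 1/m^2


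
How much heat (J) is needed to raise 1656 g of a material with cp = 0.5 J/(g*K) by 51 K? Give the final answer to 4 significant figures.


Q = m * cp * dT
Q = 1656 * 0.5 * 51
Q = 42230 J


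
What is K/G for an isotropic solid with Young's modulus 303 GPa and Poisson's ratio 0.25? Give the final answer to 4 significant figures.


G = E / (2*(1+nu))
G = 303 / (2*(1+0.25)) = 121.2 GPa
K = E / (3*(1-2*nu))
K = 303 / (3*(1-2*0.25)) = 202 GPa
K/G = 202 / 121.2 = 1.667


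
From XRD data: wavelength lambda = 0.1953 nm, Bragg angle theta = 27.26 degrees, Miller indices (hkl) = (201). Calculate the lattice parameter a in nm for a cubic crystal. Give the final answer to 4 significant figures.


d = lambda / (2*sin(theta))
d = 0.1953 / (2*sin(27.26 deg))
d = 0.213196 nm
a = d * sqrt(h^2+k^2+l^2) = 0.213196 * sqrt(5)
a = 0.4767 nm


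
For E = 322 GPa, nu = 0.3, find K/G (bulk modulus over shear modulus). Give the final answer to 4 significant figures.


G = E / (2*(1+nu))
G = 322 / (2*(1+0.3)) = 123.846 GPa
K = E / (3*(1-2*nu))
K = 322 / (3*(1-2*0.3)) = 268.333 GPa
K/G = 268.333 / 123.846 = 2.167


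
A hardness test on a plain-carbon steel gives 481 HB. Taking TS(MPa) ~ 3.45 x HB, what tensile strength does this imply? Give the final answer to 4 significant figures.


TS (MPa) = 3.45 * HB
TS = 3.45 * 481
TS = 1659 MPa


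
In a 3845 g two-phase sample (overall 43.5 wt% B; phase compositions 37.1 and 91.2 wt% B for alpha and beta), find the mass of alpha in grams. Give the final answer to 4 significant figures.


f_alpha = (C_beta - C0) / (C_beta - C_alpha)
f_alpha = (91.2 - 43.5) / (91.2 - 37.1) = 0.881701
m_alpha = f_alpha * m_total = 0.881701 * 3845 = 3390 g


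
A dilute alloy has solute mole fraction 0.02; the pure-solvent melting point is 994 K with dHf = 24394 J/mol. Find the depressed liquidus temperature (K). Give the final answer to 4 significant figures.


dT = R*Tm^2*x / dHf
dT = 8.314 * 994^2 * 0.02 / 24394
dT = 6.73488 K
T_new = 994 - 6.73488 = 987.3 K


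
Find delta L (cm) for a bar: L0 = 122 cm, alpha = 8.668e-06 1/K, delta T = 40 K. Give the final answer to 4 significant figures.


dL = L0 * alpha * dT
dL = 122 * 8.668e-06 * 40
dL = 0.0423 cm


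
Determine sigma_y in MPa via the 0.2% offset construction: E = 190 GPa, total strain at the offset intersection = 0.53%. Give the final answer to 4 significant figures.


Offset strain = 0.002
Elastic strain at yield = total_strain - offset = 5.3e-03 - 0.002 = 3.3e-03
sigma_y = E * elastic_strain = 190000 * 3.3e-03
sigma_y = 627 MPa


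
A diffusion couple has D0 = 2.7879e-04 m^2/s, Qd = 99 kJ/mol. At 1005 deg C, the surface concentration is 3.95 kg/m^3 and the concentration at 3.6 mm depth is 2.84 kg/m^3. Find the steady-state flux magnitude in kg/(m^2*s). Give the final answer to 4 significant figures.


Step 1: D = D0 * exp(-Qd/(R*T))
T = 1005 + 273.15 = 1278.15 K
D = 2.7879e-04 * exp(-99e3 / (8.314 * 1278.15)) = 2.50761e-08 m^2/s
Step 2: J = D * (C1 - C2) / dx
J = 2.50761e-08 * (3.95 - 2.84) / 3.6e-03
J = 7.732e-06 kg/(m^2*s)


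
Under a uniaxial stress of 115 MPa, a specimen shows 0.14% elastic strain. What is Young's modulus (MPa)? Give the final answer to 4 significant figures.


E = sigma / epsilon
epsilon = 0.14% = 1.4e-03
E = 115 / 1.4e-03
E = 82140 MPa


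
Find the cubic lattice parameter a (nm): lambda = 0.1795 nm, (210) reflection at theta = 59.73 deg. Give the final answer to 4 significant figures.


d = lambda / (2*sin(theta))
d = 0.1795 / (2*sin(59.73 deg))
d = 0.103918 nm
a = d * sqrt(h^2+k^2+l^2) = 0.103918 * sqrt(5)
a = 0.2324 nm


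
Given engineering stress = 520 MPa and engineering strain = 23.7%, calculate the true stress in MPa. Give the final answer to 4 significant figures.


sigma_true = sigma_eng * (1 + epsilon_eng)
sigma_true = 520 * (1 + 0.237)
sigma_true = 643.2 MPa


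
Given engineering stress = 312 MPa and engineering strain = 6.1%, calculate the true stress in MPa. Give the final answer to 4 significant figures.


sigma_true = sigma_eng * (1 + epsilon_eng)
sigma_true = 312 * (1 + 0.061)
sigma_true = 331 MPa


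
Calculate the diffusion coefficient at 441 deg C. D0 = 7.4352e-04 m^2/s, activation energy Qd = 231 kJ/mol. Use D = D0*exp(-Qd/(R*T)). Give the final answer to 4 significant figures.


D = D0 * exp(-Qd / (R*T))
T = 714.15 K
D = 7.4352e-04 * exp(-231e3 / (8.314 * 714.15))
D = 9.436e-21 m^2/s


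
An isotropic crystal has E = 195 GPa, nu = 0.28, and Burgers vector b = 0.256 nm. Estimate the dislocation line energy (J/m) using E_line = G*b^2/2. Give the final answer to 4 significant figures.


Step 1: G = E / (2*(1+nu))
G = 195 / (2*(1+0.28)) = 76.1719 GPa = 7.61719e+10 Pa
Step 2: E_line = G*b^2/2
b = 0.256 nm = 2.56e-10 m
E_line = 0.5 * 7.61719e+10 * (2.56e-10)^2 = 2.496e-09 J/m


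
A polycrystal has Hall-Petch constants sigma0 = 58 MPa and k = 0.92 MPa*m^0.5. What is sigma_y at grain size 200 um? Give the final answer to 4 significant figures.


sigma_y = sigma0 + k / sqrt(d)
d = 200 um = 2e-04 m
sigma_y = 58 + 0.92 / sqrt(2e-04)
sigma_y = 123.1 MPa


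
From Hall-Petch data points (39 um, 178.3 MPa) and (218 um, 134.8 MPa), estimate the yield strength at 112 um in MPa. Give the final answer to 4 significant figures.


sigma_y = sigma0 + k / sqrt(d)
1/sqrt(d1) = 1/sqrt(3.9e-05) = 160.128;  1/sqrt(d2) = 67.7285
k = (sigma1 - sigma2) / (1/sqrt(d1) - 1/sqrt(d2)) = (178.3 - 134.8) / (160.128 - 67.7285) = 0.470781 MPa*m^0.5
sigma0 = sigma1 - k/sqrt(d1) = 178.3 - 0.470781*160.128 = 102.915 MPa
sigma_y(d3) = 102.915 + 0.470781 / sqrt(1.12e-04) = 147.4 MPa


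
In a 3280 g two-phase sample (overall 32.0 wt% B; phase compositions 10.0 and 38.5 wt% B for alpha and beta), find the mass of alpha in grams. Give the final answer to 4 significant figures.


f_alpha = (C_beta - C0) / (C_beta - C_alpha)
f_alpha = (38.5 - 32.0) / (38.5 - 10.0) = 0.22807
m_alpha = f_alpha * m_total = 0.22807 * 3280 = 748.1 g


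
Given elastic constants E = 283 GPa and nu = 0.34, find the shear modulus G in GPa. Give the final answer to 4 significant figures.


G = E / (2*(1+nu))
G = 283 / (2*(1+0.34))
G = 105.6 GPa


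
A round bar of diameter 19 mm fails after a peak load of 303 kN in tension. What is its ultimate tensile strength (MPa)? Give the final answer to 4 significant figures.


A0 = pi*(d/2)^2 = pi*(19/2)^2 = 283.529 mm^2
UTS = F_max / A0 = 303*1000 / 283.529
UTS = 1069 MPa


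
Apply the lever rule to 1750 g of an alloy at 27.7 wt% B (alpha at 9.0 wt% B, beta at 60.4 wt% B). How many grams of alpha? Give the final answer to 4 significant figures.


f_alpha = (C_beta - C0) / (C_beta - C_alpha)
f_alpha = (60.4 - 27.7) / (60.4 - 9.0) = 0.636187
m_alpha = f_alpha * m_total = 0.636187 * 1750 = 1113 g


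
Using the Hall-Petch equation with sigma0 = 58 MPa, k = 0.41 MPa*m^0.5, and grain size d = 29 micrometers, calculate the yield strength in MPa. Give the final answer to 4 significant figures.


sigma_y = sigma0 + k / sqrt(d)
d = 29 um = 2.9e-05 m
sigma_y = 58 + 0.41 / sqrt(2.9e-05)
sigma_y = 134.1 MPa


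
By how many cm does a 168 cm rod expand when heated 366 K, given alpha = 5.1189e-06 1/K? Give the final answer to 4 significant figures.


dL = L0 * alpha * dT
dL = 168 * 5.1189e-06 * 366
dL = 0.3148 cm


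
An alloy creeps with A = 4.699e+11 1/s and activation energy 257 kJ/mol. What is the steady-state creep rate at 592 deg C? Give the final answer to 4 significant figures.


rate = A * exp(-Q / (R*T))
T = 592 + 273.15 = 865.15 K
rate = 4.699e+11 * exp(-257e3 / (8.314 * 865.15))
rate = 1.428e-04 1/s


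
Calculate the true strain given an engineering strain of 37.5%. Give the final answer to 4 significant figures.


epsilon_true = ln(1 + epsilon_eng)
epsilon_true = ln(1 + 0.375)
epsilon_true = 0.3185


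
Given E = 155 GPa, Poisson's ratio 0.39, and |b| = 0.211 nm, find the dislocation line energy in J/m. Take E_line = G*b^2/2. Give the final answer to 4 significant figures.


Step 1: G = E / (2*(1+nu))
G = 155 / (2*(1+0.39)) = 55.7554 GPa = 5.57554e+10 Pa
Step 2: E_line = G*b^2/2
b = 0.211 nm = 2.11e-10 m
E_line = 0.5 * 5.57554e+10 * (2.11e-10)^2 = 1.241e-09 J/m


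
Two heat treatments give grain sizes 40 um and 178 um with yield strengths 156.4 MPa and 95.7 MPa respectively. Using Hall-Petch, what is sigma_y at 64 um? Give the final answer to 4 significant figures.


sigma_y = sigma0 + k / sqrt(d)
1/sqrt(d1) = 1/sqrt(4e-05) = 158.114;  1/sqrt(d2) = 74.9532
k = (sigma1 - sigma2) / (1/sqrt(d1) - 1/sqrt(d2)) = (156.4 - 95.7) / (158.114 - 74.9532) = 0.729912 MPa*m^0.5
sigma0 = sigma1 - k/sqrt(d1) = 156.4 - 0.729912*158.114 = 40.9908 MPa
sigma_y(d3) = 40.9908 + 0.729912 / sqrt(6.4e-05) = 132.2 MPa


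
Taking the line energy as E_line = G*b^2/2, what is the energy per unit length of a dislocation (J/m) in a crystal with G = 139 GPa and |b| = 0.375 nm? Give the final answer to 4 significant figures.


E = G*b^2/2
b = 0.375 nm = 3.75e-10 m
G = 139 GPa = 1.39e+11 Pa
E = 0.5 * 1.39e+11 * (3.75e-10)^2
E = 9.773e-09 J/m


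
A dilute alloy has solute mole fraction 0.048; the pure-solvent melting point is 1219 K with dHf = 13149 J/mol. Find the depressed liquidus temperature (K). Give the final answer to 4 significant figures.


dT = R*Tm^2*x / dHf
dT = 8.314 * 1219^2 * 0.048 / 13149
dT = 45.0989 K
T_new = 1219 - 45.0989 = 1174 K


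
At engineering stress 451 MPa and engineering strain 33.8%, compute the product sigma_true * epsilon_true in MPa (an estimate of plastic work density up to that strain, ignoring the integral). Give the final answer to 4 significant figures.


sigma_true = sigma_eng * (1 + epsilon_eng)
sigma_true = 451 * (1 + 0.338) = 603.438 MPa
epsilon_true = ln(1 + epsilon_eng)
epsilon_true = ln(1 + 0.338) = 0.291176
sigma_true * epsilon_true = 603.438 * 0.291176 = 175.7 MPa


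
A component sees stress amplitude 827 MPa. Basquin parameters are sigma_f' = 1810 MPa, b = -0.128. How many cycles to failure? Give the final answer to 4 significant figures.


sigma_a = sigma_f' * (2*Nf)^b
2*Nf = (sigma_a / sigma_f')^(1/b)
2*Nf = (827 / 1810)^(1/-0.128)
2*Nf = 454.571
Nf = 227.3 cycles


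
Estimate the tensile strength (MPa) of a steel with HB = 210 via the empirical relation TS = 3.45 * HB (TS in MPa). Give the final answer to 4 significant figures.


TS (MPa) = 3.45 * HB
TS = 3.45 * 210
TS = 724.5 MPa


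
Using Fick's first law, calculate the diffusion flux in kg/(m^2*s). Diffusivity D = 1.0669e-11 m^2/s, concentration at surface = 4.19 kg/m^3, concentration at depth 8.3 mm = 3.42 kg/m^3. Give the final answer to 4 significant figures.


J = -D * (dC/dx) = D * (C1 - C2) / dx
J = 1.0669e-11 * (4.19 - 3.42) / 8.3e-03
J = 9.898e-10 kg/(m^2*s)


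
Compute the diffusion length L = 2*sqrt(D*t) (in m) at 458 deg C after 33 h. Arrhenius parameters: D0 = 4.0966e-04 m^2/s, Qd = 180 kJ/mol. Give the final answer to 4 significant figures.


Step 1: D = D0 * exp(-Qd/(R*T))
T = 731.15 K
D = 4.0966e-04 * exp(-180e3 / (8.314 * 731.15)) = 5.65514e-17 m^2/s
Step 2: L = 2*sqrt(D*t)
t = 33 h = 118800 s
L = 2*sqrt(5.65514e-17 * 118800) = 5.184e-06 m


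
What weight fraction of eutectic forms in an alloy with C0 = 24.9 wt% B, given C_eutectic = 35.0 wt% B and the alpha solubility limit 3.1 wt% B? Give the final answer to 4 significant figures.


f_primary = (C_e - C0) / (C_e - C_alpha_max)
f_primary = (35.0 - 24.9) / (35.0 - 3.1)
f_primary = 0.316614
f_eutectic = 1 - 0.316614 = 0.6834


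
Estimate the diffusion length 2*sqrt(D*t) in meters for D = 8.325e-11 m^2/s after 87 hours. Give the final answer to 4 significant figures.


t = 87 hr = 313200 s
Diffusion length = 2*sqrt(D*t)
= 2*sqrt(8.325e-11 * 313200)
= 0.01021 m


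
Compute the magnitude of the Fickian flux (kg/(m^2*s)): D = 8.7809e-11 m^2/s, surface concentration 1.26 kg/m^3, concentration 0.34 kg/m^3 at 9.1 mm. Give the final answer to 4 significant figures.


J = -D * (dC/dx) = D * (C1 - C2) / dx
J = 8.7809e-11 * (1.26 - 0.34) / 9.1e-03
J = 8.877e-09 kg/(m^2*s)


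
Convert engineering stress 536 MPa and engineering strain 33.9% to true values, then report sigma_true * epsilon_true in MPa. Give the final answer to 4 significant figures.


sigma_true = sigma_eng * (1 + epsilon_eng)
sigma_true = 536 * (1 + 0.339) = 717.704 MPa
epsilon_true = ln(1 + epsilon_eng)
epsilon_true = ln(1 + 0.339) = 0.291923
sigma_true * epsilon_true = 717.704 * 0.291923 = 209.5 MPa


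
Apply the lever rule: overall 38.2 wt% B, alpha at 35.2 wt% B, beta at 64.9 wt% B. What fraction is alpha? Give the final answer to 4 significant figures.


f_alpha = (C_beta - C0) / (C_beta - C_alpha)
f_alpha = (64.9 - 38.2) / (64.9 - 35.2)
f_alpha = 0.899


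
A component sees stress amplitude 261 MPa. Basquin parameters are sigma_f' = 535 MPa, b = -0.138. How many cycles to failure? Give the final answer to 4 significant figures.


sigma_a = sigma_f' * (2*Nf)^b
2*Nf = (sigma_a / sigma_f')^(1/b)
2*Nf = (261 / 535)^(1/-0.138)
2*Nf = 181.465
Nf = 90.73 cycles


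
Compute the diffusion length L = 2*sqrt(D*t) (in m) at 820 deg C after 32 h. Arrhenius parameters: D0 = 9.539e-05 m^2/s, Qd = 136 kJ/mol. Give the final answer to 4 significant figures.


Step 1: D = D0 * exp(-Qd/(R*T))
T = 1093.15 K
D = 9.539e-05 * exp(-136e3 / (8.314 * 1093.15)) = 3.02482e-11 m^2/s
Step 2: L = 2*sqrt(D*t)
t = 32 h = 115200 s
L = 2*sqrt(3.02482e-11 * 115200) = 3.733e-03 m


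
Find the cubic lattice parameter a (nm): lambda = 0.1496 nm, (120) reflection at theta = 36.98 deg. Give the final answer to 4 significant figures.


d = lambda / (2*sin(theta))
d = 0.1496 / (2*sin(36.98 deg))
d = 0.124348 nm
a = d * sqrt(h^2+k^2+l^2) = 0.124348 * sqrt(5)
a = 0.2781 nm


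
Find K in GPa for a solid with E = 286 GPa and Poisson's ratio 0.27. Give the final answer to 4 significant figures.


K = E / (3*(1-2*nu))
K = 286 / (3*(1-2*0.27))
K = 207.2 GPa


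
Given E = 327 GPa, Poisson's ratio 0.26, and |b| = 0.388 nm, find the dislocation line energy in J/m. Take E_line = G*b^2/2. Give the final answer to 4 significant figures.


Step 1: G = E / (2*(1+nu))
G = 327 / (2*(1+0.26)) = 129.762 GPa = 1.29762e+11 Pa
Step 2: E_line = G*b^2/2
b = 0.388 nm = 3.88e-10 m
E_line = 0.5 * 1.29762e+11 * (3.88e-10)^2 = 9.767e-09 J/m


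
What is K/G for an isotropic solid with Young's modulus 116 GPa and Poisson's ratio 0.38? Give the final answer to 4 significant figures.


G = E / (2*(1+nu))
G = 116 / (2*(1+0.38)) = 42.029 GPa
K = E / (3*(1-2*nu))
K = 116 / (3*(1-2*0.38)) = 161.111 GPa
K/G = 161.111 / 42.029 = 3.833


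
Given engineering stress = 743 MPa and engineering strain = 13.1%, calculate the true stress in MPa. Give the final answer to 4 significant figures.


sigma_true = sigma_eng * (1 + epsilon_eng)
sigma_true = 743 * (1 + 0.131)
sigma_true = 840.3 MPa


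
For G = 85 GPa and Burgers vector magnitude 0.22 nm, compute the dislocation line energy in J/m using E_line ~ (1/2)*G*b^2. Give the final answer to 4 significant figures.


E = G*b^2/2
b = 0.22 nm = 2.2e-10 m
G = 85 GPa = 8.5e+10 Pa
E = 0.5 * 8.5e+10 * (2.2e-10)^2
E = 2.057e-09 J/m


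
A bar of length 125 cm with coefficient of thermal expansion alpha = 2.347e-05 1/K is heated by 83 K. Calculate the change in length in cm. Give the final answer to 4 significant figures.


dL = L0 * alpha * dT
dL = 125 * 2.347e-05 * 83
dL = 0.2435 cm


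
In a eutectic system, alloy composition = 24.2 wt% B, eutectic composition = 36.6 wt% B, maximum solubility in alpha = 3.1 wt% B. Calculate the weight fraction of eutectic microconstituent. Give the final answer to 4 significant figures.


f_primary = (C_e - C0) / (C_e - C_alpha_max)
f_primary = (36.6 - 24.2) / (36.6 - 3.1)
f_primary = 0.370149
f_eutectic = 1 - 0.370149 = 0.6299


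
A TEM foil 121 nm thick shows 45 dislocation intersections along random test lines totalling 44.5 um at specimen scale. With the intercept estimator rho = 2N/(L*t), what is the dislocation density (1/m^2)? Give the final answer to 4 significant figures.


rho = 2N / (L * t)
L = 44.5 um = 4.45e-05 m, t = 121 nm = 1.21e-07 m
rho = 2 * 45 / (4.45e-05 * 1.21e-07)
rho = 1.671e+13 1/m^2


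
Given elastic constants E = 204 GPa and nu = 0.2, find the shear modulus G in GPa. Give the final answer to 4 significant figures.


G = E / (2*(1+nu))
G = 204 / (2*(1+0.2))
G = 85 GPa


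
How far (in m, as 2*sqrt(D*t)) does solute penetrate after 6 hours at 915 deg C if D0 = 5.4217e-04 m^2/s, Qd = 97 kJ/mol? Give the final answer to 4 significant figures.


Step 1: D = D0 * exp(-Qd/(R*T))
T = 1188.15 K
D = 5.4217e-04 * exp(-97e3 / (8.314 * 1188.15)) = 2.94829e-08 m^2/s
Step 2: L = 2*sqrt(D*t)
t = 6 h = 21600 s
L = 2*sqrt(2.94829e-08 * 21600) = 0.05047 m


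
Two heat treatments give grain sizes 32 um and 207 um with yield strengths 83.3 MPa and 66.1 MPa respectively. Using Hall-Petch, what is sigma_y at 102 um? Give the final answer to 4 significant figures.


sigma_y = sigma0 + k / sqrt(d)
1/sqrt(d1) = 1/sqrt(3.2e-05) = 176.777;  1/sqrt(d2) = 69.5048
k = (sigma1 - sigma2) / (1/sqrt(d1) - 1/sqrt(d2)) = (83.3 - 66.1) / (176.777 - 69.5048) = 0.16034 MPa*m^0.5
sigma0 = sigma1 - k/sqrt(d1) = 83.3 - 0.16034*176.777 = 54.9556 MPa
sigma_y(d3) = 54.9556 + 0.16034 / sqrt(1.02e-04) = 70.83 MPa


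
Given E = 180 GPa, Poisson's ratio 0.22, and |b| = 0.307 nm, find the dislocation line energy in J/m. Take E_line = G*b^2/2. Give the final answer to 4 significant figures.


Step 1: G = E / (2*(1+nu))
G = 180 / (2*(1+0.22)) = 73.7705 GPa = 7.37705e+10 Pa
Step 2: E_line = G*b^2/2
b = 0.307 nm = 3.07e-10 m
E_line = 0.5 * 7.37705e+10 * (3.07e-10)^2 = 3.476e-09 J/m


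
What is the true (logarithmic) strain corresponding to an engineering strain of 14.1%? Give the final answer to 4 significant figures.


epsilon_true = ln(1 + epsilon_eng)
epsilon_true = ln(1 + 0.141)
epsilon_true = 0.1319


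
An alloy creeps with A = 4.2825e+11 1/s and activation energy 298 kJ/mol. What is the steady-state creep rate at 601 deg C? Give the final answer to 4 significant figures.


rate = A * exp(-Q / (R*T))
T = 601 + 273.15 = 874.15 K
rate = 4.2825e+11 * exp(-298e3 / (8.314 * 874.15))
rate = 6.67e-07 1/s


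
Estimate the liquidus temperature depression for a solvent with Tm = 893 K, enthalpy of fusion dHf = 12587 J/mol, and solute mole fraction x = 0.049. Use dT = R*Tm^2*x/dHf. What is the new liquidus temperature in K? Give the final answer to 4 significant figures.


dT = R*Tm^2*x / dHf
dT = 8.314 * 893^2 * 0.049 / 12587
dT = 25.8099 K
T_new = 893 - 25.8099 = 867.2 K


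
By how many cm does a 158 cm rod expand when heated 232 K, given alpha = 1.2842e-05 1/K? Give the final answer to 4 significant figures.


dL = L0 * alpha * dT
dL = 158 * 1.2842e-05 * 232
dL = 0.4707 cm


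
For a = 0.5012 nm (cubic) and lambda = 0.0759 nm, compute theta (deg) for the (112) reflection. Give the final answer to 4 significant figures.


d = a / sqrt(h^2+k^2+l^2)
d = 0.5012 / sqrt(6) = 0.204614 nm
lambda = 2*d*sin(theta)  =>  sin(theta) = lambda / (2*d)
sin(theta) = 0.0759 / (2 * 0.204614) = 0.185471
theta = 10.69 deg


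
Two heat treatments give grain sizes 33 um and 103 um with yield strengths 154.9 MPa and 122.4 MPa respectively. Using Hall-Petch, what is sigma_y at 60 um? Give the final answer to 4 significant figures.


sigma_y = sigma0 + k / sqrt(d)
1/sqrt(d1) = 1/sqrt(3.3e-05) = 174.078;  1/sqrt(d2) = 98.5329
k = (sigma1 - sigma2) / (1/sqrt(d1) - 1/sqrt(d2)) = (154.9 - 122.4) / (174.078 - 98.5329) = 0.430209 MPa*m^0.5
sigma0 = sigma1 - k/sqrt(d1) = 154.9 - 0.430209*174.078 = 80.0103 MPa
sigma_y(d3) = 80.0103 + 0.430209 / sqrt(6e-05) = 135.5 MPa


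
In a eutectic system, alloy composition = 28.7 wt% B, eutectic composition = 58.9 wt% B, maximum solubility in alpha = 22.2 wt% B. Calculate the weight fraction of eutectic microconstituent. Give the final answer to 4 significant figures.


f_primary = (C_e - C0) / (C_e - C_alpha_max)
f_primary = (58.9 - 28.7) / (58.9 - 22.2)
f_primary = 0.822888
f_eutectic = 1 - 0.822888 = 0.1771
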